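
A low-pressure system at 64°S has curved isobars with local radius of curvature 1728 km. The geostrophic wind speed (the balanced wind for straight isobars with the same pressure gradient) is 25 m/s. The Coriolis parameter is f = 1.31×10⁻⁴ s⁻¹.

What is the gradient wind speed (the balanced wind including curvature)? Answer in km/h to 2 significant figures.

82 km/h

Around a low, centrifugal force acts outward with Coriolis, so pressure-gradient force balances both:
(1/ρ)|∂P/∂n| = fV + V²/R  →  V² + fR·V − fR·V_g = 0
With fR = 1.31×10⁻⁴ × 1728×10³ m = 226 m/s:
V = [−fR + √((fR)² + 4 fR V_g)]/2 = [−226 + √(226² + 4×226×25)]/2 = 22.7 m/s
Subgeostrophic (V < V_g = 25 m/s), as expected around a low.
Converting: 22.7 m/s × 3.6 = 82 km/h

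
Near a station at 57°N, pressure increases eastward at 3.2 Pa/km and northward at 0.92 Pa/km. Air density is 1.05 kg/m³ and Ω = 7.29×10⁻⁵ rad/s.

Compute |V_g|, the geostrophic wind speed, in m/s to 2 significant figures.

Coriolis parameter at 57°N:
f = 2Ω sin φ = 2 × 7.29×10⁻⁵ × sin 57° = 1.22×10⁻⁴ s⁻¹
Component geostrophic relations (x east, y north):
u_g = −(1/(fρ)) ∂P/∂y,  v_g = (1/(fρ)) ∂P/∂x
u_g = −(0.92×10⁻³)/(1.22×10⁻⁴ × 1.05) = −7.17 m/s;  v_g = (3.2×10⁻³)/(1.22×10⁻⁴ × 1.05) = 24.9 m/s
|V_g| = √(u_g² + v_g²) = 25.9 m/s

26 m/s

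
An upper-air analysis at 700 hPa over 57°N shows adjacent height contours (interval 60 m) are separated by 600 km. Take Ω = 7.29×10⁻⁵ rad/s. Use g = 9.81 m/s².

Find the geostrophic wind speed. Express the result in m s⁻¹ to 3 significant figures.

Coriolis parameter at 57°N:
f = 2Ω sin φ = 2 × 7.29×10⁻⁵ × sin 57° = 1.22×10⁻⁴ s⁻¹
Height gradient: |∂Z/∂n| = 60 m / 600000 m = 1.00×10⁻⁴
On a pressure surface, geostrophic balance gives V_g = (g/f)|∂Z/∂n|:
V_g = 9.81 × 1.00×10⁻⁴ / 1.22×10⁻⁴ = 8.02 m/s

8.02 m s⁻¹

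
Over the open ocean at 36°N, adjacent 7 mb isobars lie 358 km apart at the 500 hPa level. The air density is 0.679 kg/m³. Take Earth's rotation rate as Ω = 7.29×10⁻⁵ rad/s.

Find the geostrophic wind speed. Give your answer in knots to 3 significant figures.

65.3 knots

Coriolis parameter at 36°N:
f = 2Ω sin φ = 2 × 7.29×10⁻⁵ × sin 36° = 8.57×10⁻⁵ s⁻¹
Pressure gradient: |∂P/∂n| = 700 Pa / 358000 m = 1.96×10⁻³ Pa/m
Geostrophic balance (pressure-gradient force = Coriolis force):
V_g = (1/(fρ)) |∂P/∂n| = 1.96×10⁻³ / (8.57×10⁻⁵ × 0.679) = 33.6 m/s
Converting: 33.6 m/s × 1.944 = 65.3 knots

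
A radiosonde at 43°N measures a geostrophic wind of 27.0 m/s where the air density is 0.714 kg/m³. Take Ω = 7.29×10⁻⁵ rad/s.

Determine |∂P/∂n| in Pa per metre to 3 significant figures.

1.92×10⁻³ Pa/m

Coriolis parameter at 43°N:
f = 2Ω sin φ = 2 × 7.29×10⁻⁵ × sin 43° = 9.94×10⁻⁵ s⁻¹
Geostrophic balance rearranged: |∂P/∂n| = f ρ V_g
|∂P/∂n| = 9.94×10⁻⁵ × 0.714 × 27.0 = 1.92×10⁻³ Pa/m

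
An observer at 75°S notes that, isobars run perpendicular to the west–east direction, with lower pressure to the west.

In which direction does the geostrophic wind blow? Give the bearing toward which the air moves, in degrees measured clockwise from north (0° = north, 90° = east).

180°

The pressure-gradient force points toward the west (bearing 270°).
Geostrophic balance: in the Southern Hemisphere the Coriolis force deflects motion to the left, so the geostrophic wind blows 90° to the left of the pressure-gradient force (low pressure on the right).
Rotating 270° by 90° counterclockwise gives 180° — the wind blows toward the south.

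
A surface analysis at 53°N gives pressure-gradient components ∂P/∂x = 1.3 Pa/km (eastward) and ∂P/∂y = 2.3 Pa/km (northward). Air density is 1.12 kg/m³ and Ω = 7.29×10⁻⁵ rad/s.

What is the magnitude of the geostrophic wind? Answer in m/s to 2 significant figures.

Coriolis parameter at 53°N:
f = 2Ω sin φ = 2 × 7.29×10⁻⁵ × sin 53° = 1.16×10⁻⁴ s⁻¹
Component geostrophic relations (x east, y north):
u_g = −(1/(fρ)) ∂P/∂y,  v_g = (1/(fρ)) ∂P/∂x
u_g = −(2.3×10⁻³)/(1.16×10⁻⁴ × 1.12) = −17.6 m/s;  v_g = (1.3×10⁻³)/(1.16×10⁻⁴ × 1.12) = 9.97 m/s
|V_g| = √(u_g² + v_g²) = 20.3 m/s

20 m/s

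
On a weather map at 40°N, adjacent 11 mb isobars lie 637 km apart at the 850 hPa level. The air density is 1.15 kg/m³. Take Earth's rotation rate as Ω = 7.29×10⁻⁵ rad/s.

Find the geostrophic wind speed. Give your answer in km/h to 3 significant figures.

57.7 km/h

Coriolis parameter at 40°N:
f = 2Ω sin φ = 2 × 7.29×10⁻⁵ × sin 40° = 9.37×10⁻⁵ s⁻¹
Pressure gradient: |∂P/∂n| = 1100 Pa / 637000 m = 1.73×10⁻³ Pa/m
Geostrophic balance (pressure-gradient force = Coriolis force):
V_g = (1/(fρ)) |∂P/∂n| = 1.73×10⁻³ / (9.37×10⁻⁵ × 1.15) = 16.0 m/s
Converting: 16.0 m/s × 3.6 = 57.7 km/h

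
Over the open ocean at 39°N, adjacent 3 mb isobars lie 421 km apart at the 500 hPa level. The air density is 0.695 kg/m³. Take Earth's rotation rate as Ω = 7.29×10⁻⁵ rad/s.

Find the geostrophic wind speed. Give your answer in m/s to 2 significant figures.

11 m/s

Coriolis parameter at 39°N:
f = 2Ω sin φ = 2 × 7.29×10⁻⁵ × sin 39° = 9.18×10⁻⁵ s⁻¹
Pressure gradient: |∂P/∂n| = 300 Pa / 421000 m = 7.13×10⁻⁴ Pa/m
Geostrophic balance (pressure-gradient force = Coriolis force):
V_g = (1/(fρ)) |∂P/∂n| = 7.13×10⁻⁴ / (9.18×10⁻⁵ × 0.695) = 11.2 m/s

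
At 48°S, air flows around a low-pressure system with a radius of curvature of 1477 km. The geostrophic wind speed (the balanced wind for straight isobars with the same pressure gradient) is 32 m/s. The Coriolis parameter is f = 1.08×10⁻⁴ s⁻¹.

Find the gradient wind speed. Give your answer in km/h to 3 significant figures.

98.4 km/h

Around a low, centrifugal force acts outward with Coriolis, so pressure-gradient force balances both:
(1/ρ)|∂P/∂n| = fV + V²/R  →  V² + fR·V − fR·V_g = 0
With fR = 1.08×10⁻⁴ × 1477×10³ m = 160 m/s:
V = [−fR + √((fR)² + 4 fR V_g)]/2 = [−160 + √(160² + 4×160×32)]/2 = 27.3 m/s
Subgeostrophic (V < V_g = 32 m/s), as expected around a low.
Converting: 27.3 m/s × 3.6 = 98.4 km/h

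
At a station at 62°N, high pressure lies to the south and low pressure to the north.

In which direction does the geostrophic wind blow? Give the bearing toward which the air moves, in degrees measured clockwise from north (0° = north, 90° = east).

090°

The pressure-gradient force points toward the north (bearing 000°).
Geostrophic balance: in the Northern Hemisphere the Coriolis force deflects motion to the right, so the geostrophic wind blows 90° to the right of the pressure-gradient force (low pressure on the left).
Rotating 000° by 90° clockwise gives 090° — the wind blows toward the east.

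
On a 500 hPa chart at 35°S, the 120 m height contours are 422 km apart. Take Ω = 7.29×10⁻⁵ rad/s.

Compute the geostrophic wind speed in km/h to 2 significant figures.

Coriolis parameter at 35°S:
f = 2Ω sin φ = 2 × 7.29×10⁻⁵ × sin 35° = 8.36×10⁻⁵ s⁻¹
Height gradient: |∂Z/∂n| = 120 m / 422000 m = 2.84×10⁻⁴
On a pressure surface, geostrophic balance gives V_g = (g/f)|∂Z/∂n|:
V_g = 9.81 × 2.84×10⁻⁴ / 8.36×10⁻⁵ = 33.4 m/s
Converting: 33.4 m/s × 3.6 = 120 km/h

120 km/h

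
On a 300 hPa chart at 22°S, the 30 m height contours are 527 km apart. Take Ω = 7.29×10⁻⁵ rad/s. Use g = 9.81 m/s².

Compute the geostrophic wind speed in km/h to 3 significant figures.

Coriolis parameter at 22°S:
f = 2Ω sin φ = 2 × 7.29×10⁻⁵ × sin 22° = 5.46×10⁻⁵ s⁻¹
Height gradient: |∂Z/∂n| = 30 m / 527000 m = 5.69×10⁻⁵
On a pressure surface, geostrophic balance gives V_g = (g/f)|∂Z/∂n|:
V_g = 9.81 × 5.69×10⁻⁵ / 5.46×10⁻⁵ = 10.2 m/s
Converting: 10.2 m/s × 3.6 = 36.8 km/h

36.8 km/h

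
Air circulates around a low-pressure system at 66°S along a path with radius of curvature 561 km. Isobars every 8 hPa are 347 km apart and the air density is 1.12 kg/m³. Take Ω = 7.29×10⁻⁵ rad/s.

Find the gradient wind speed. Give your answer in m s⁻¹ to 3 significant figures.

Coriolis parameter at 66°S:
f = 2Ω sin φ = 2 × 7.29×10⁻⁵ × sin 66° = 1.33×10⁻⁴ s⁻¹
Pressure gradient: |∂P/∂n| = 800 Pa / 347000 m = 2.31×10⁻³ Pa/m
Geostrophic speed: V_g = |∂P/∂n|/(fρ) = 2.31×10⁻³/(1.33×10⁻⁴ × 1.12) = 15.5 m/s
Around a low, centrifugal force acts outward with Coriolis, so pressure-gradient force balances both:
(1/ρ)|∂P/∂n| = fV + V²/R  →  V² + fR·V − fR·V_g = 0
With fR = 1.33×10⁻⁴ × 561×10³ m = 74.7 m/s:
V = [−fR + √((fR)² + 4 fR V_g)]/2 = [−74.7 + √(74.7² + 4×74.7×15.5)]/2 = 13.1 m/s
Subgeostrophic (V < V_g = 15.5 m/s), as expected around a low.

13.1 m s⁻¹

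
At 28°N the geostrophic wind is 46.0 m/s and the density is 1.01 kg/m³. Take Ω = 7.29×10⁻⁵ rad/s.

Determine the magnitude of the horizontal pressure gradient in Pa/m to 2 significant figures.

3.2×10⁻³ Pa/m

Coriolis parameter at 28°N:
f = 2Ω sin φ = 2 × 7.29×10⁻⁵ × sin 28° = 6.84×10⁻⁵ s⁻¹
Geostrophic balance rearranged: |∂P/∂n| = f ρ V_g
|∂P/∂n| = 6.84×10⁻⁵ × 1.01 × 46.0 = 3.18×10⁻³ Pa/m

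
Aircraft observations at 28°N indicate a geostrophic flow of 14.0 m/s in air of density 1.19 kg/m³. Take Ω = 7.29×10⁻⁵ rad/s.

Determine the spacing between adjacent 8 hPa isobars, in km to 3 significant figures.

702 km

Coriolis parameter at 28°N:
f = 2Ω sin φ = 2 × 7.29×10⁻⁵ × sin 28° = 6.84×10⁻⁵ s⁻¹
Geostrophic balance rearranged: |∂P/∂n| = f ρ V_g
|∂P/∂n| = 6.84×10⁻⁵ × 1.19 × 14.0 = 1.14×10⁻³ Pa/m
Isobar spacing: Δn = ΔP/|∂P/∂n| = 800 Pa / 1.14×10⁻³ Pa/m = 701533 m ≈ 702 km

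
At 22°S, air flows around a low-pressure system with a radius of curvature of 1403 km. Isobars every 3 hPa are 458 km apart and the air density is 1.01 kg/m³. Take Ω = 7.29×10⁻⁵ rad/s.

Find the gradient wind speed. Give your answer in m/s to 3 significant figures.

Coriolis parameter at 22°S:
f = 2Ω sin φ = 2 × 7.29×10⁻⁵ × sin 22° = 5.46×10⁻⁵ s⁻¹
Pressure gradient: |∂P/∂n| = 300 Pa / 458000 m = 6.55×10⁻⁴ Pa/m
Geostrophic speed: V_g = |∂P/∂n|/(fρ) = 6.55×10⁻⁴/(5.46×10⁻⁵ × 1.01) = 11.9 m/s
Around a low, centrifugal force acts outward with Coriolis, so pressure-gradient force balances both:
(1/ρ)|∂P/∂n| = fV + V²/R  →  V² + fR·V − fR·V_g = 0
With fR = 5.46×10⁻⁵ × 1403×10³ m = 76.6 m/s:
V = [−fR + √((fR)² + 4 fR V_g)]/2 = [−76.6 + √(76.6² + 4×76.6×11.9)]/2 = 10.4 m/s
Subgeostrophic (V < V_g = 11.9 m/s), as expected around a low.

10.4 m/s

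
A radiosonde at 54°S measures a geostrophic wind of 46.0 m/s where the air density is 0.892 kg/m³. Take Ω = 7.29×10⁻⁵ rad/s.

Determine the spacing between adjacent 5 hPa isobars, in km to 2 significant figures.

Coriolis parameter at 54°S:
f = 2Ω sin φ = 2 × 7.29×10⁻⁵ × sin 54° = 1.18×10⁻⁴ s⁻¹
Geostrophic balance rearranged: |∂P/∂n| = f ρ V_g
|∂P/∂n| = 1.18×10⁻⁴ × 0.892 × 46.0 = 4.84×10⁻³ Pa/m
Isobar spacing: Δn = ΔP/|∂P/∂n| = 500 Pa / 4.84×10⁻³ Pa/m = 103308 m ≈ 100 km

100 km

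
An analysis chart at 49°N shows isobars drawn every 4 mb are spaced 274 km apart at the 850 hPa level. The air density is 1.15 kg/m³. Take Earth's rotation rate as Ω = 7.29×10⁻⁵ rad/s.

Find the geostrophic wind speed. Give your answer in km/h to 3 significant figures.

Coriolis parameter at 49°N:
f = 2Ω sin φ = 2 × 7.29×10⁻⁵ × sin 49° = 1.10×10⁻⁴ s⁻¹
Pressure gradient: |∂P/∂n| = 400 Pa / 274000 m = 1.46×10⁻³ Pa/m
Geostrophic balance (pressure-gradient force = Coriolis force):
V_g = (1/(fρ)) |∂P/∂n| = 1.46×10⁻³ / (1.10×10⁻⁴ × 1.15) = 11.5 m/s
Converting: 11.5 m/s × 3.6 = 41.5 km/h

41.5 km/h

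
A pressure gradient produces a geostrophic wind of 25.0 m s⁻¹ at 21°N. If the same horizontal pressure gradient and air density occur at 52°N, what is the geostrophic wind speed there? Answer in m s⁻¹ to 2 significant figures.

11 m s⁻¹

With the same pressure gradient and density, V_g ∝ 1/f ∝ 1/sin φ.
V₂ = V₁ · sin φ₁ / sin φ₂ = 25.0 × sin 21° / sin 52°
V₂ = 25.0 × 0.3584/0.7880 = 11 m s⁻¹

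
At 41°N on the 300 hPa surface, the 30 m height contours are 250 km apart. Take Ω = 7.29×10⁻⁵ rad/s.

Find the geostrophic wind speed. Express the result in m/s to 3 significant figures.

Coriolis parameter at 41°N:
f = 2Ω sin φ = 2 × 7.29×10⁻⁵ × sin 41° = 9.57×10⁻⁵ s⁻¹
Height gradient: |∂Z/∂n| = 30 m / 250000 m = 1.20×10⁻⁴
On a pressure surface, geostrophic balance gives V_g = (g/f)|∂Z/∂n|:
V_g = 9.81 × 1.20×10⁻⁴ / 9.57×10⁻⁵ = 12.3 m/s

12.3 m/s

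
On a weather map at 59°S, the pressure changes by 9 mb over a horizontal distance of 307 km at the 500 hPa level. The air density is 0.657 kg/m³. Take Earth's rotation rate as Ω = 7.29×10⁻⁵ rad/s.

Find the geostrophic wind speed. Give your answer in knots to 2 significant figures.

Coriolis parameter at 59°S:
f = 2Ω sin φ = 2 × 7.29×10⁻⁵ × sin 59° = 1.25×10⁻⁴ s⁻¹
Pressure gradient: |∂P/∂n| = 900 Pa / 307000 m = 2.93×10⁻³ Pa/m
Geostrophic balance (pressure-gradient force = Coriolis force):
V_g = (1/(fρ)) |∂P/∂n| = 2.93×10⁻³ / (1.25×10⁻⁴ × 0.657) = 35.7 m/s
Converting: 35.7 m/s × 1.944 = 69 knots

69 knots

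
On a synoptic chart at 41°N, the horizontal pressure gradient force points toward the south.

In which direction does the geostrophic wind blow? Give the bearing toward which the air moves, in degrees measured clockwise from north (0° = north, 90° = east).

270°

The pressure-gradient force points toward the south (bearing 180°).
Geostrophic balance: in the Northern Hemisphere the Coriolis force deflects motion to the right, so the geostrophic wind blows 90° to the right of the pressure-gradient force (low pressure on the left).
Rotating 180° by 90° clockwise gives 270° — the wind blows toward the west.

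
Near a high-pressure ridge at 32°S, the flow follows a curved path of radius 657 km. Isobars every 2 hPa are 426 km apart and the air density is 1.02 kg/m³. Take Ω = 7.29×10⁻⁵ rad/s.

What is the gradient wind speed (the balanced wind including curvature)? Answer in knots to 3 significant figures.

13.4 knots

Coriolis parameter at 32°S:
f = 2Ω sin φ = 2 × 7.29×10⁻⁵ × sin 32° = 7.73×10⁻⁵ s⁻¹
Pressure gradient: |∂P/∂n| = 200 Pa / 426000 m = 4.69×10⁻⁴ Pa/m
Geostrophic speed: V_g = |∂P/∂n|/(fρ) = 4.69×10⁻⁴/(7.73×10⁻⁵ × 1.02) = 5.96 m/s
Around a high, pressure-gradient force acts outward with centrifugal, so Coriolis balances both:
fV = (1/ρ)|∂P/∂n| + V²/R  →  V² − fR·V + fR·V_g = 0
With fR = 7.73×10⁻⁵ × 657×10³ m = 50.8 m/s:
V = [fR − √((fR)² − 4 fR V_g)]/2 = [50.8 − √(50.8² − 4×50.8×5.96)]/2 = 6.89 m/s
Supergeostrophic (V > V_g = 5.96 m/s), as expected around a high.
Converting: 6.89 m/s × 1.944 = 13.4 knots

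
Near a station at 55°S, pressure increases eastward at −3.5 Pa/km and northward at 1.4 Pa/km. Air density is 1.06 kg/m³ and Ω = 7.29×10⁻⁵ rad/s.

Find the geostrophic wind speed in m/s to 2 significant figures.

30 m/s

Coriolis parameter at 55°S:
f = 2Ω sin φ = 2 × 7.29×10⁻⁵ × sin 55° = 1.19×10⁻⁴ s⁻¹
In the Southern Hemisphere f is negative: f = −1.19×10⁻⁴ s⁻¹.
Component geostrophic relations (x east, y north):
u_g = −(1/(fρ)) ∂P/∂y,  v_g = (1/(fρ)) ∂P/∂x
u_g = −(1.4×10⁻³)/(−1.19×10⁻⁴ × 1.06) = 11.1 m/s;  v_g = (−3.5×10⁻³)/(−1.19×10⁻⁴ × 1.06) = 27.6 m/s
|V_g| = √(u_g² + v_g²) = 29.8 m/s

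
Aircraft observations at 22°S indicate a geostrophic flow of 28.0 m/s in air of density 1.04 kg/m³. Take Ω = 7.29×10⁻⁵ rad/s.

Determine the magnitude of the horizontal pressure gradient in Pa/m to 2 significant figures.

1.6×10⁻³ Pa/m

Coriolis parameter at 22°S:
f = 2Ω sin φ = 2 × 7.29×10⁻⁵ × sin 22° = 5.46×10⁻⁵ s⁻¹
Geostrophic balance rearranged: |∂P/∂n| = f ρ V_g
|∂P/∂n| = 5.46×10⁻⁵ × 1.04 × 28.0 = 1.59×10⁻³ Pa/m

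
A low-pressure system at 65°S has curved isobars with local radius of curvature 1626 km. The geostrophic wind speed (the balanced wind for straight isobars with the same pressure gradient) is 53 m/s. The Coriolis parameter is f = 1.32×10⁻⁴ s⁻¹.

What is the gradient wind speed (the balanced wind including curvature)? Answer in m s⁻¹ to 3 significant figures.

Around a low, centrifugal force acts outward with Coriolis, so pressure-gradient force balances both:
(1/ρ)|∂P/∂n| = fV + V²/R  →  V² + fR·V − fR·V_g = 0
With fR = 1.32×10⁻⁴ × 1626×10³ m = 215 m/s:
V = [−fR + √((fR)² + 4 fR V_g)]/2 = [−215 + √(215² + 4×215×53)]/2 = 44 m/s
Subgeostrophic (V < V_g = 53 m/s), as expected around a low.

44.0 m s⁻¹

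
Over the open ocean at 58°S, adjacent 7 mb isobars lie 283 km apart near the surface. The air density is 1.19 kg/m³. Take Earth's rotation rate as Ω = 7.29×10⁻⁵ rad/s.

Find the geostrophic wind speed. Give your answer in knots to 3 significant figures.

Coriolis parameter at 58°S:
f = 2Ω sin φ = 2 × 7.29×10⁻⁵ × sin 58° = 1.24×10⁻⁴ s⁻¹
Pressure gradient: |∂P/∂n| = 700 Pa / 283000 m = 2.47×10⁻³ Pa/m
Geostrophic balance (pressure-gradient force = Coriolis force):
V_g = (1/(fρ)) |∂P/∂n| = 2.47×10⁻³ / (1.24×10⁻⁴ × 1.19) = 16.8 m/s
Converting: 16.8 m/s × 1.944 = 32.7 knots

32.7 knots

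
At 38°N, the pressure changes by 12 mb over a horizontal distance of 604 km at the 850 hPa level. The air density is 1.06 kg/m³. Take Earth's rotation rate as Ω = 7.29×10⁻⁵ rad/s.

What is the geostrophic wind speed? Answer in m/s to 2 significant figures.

21 m/s

Coriolis parameter at 38°N:
f = 2Ω sin φ = 2 × 7.29×10⁻⁵ × sin 38° = 8.98×10⁻⁵ s⁻¹
Pressure gradient: |∂P/∂n| = 1200 Pa / 604000 m = 1.99×10⁻³ Pa/m
Geostrophic balance (pressure-gradient force = Coriolis force):
V_g = (1/(fρ)) |∂P/∂n| = 1.99×10⁻³ / (8.98×10⁻⁵ × 1.06) = 20.9 m/s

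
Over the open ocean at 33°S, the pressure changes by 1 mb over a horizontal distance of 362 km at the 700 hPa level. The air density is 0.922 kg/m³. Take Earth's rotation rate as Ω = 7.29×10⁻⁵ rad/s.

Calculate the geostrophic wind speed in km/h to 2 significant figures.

Coriolis parameter at 33°S:
f = 2Ω sin φ = 2 × 7.29×10⁻⁵ × sin 33° = 7.94×10⁻⁵ s⁻¹
Pressure gradient: |∂P/∂n| = 100 Pa / 362000 m = 2.76×10⁻⁴ Pa/m
Geostrophic balance (pressure-gradient force = Coriolis force):
V_g = (1/(fρ)) |∂P/∂n| = 2.76×10⁻⁴ / (7.94×10⁻⁵ × 0.922) = 3.77 m/s
Converting: 3.77 m/s × 3.6 = 14 km/h

14 km/h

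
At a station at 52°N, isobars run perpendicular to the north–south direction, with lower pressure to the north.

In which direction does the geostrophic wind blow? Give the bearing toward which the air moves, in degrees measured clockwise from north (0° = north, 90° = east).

090°

The pressure-gradient force points toward the north (bearing 000°).
Geostrophic balance: in the Northern Hemisphere the Coriolis force deflects motion to the right, so the geostrophic wind blows 90° to the right of the pressure-gradient force (low pressure on the left).
Rotating 000° by 90° clockwise gives 090° — the wind blows toward the east.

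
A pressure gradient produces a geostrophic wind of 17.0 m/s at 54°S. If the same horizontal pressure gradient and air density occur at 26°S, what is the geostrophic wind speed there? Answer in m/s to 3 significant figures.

31.4 m/s

With the same pressure gradient and density, V_g ∝ 1/f ∝ 1/sin φ.
V₂ = V₁ · sin φ₁ / sin φ₂ = 17.0 × sin 54° / sin 26°
V₂ = 17.0 × 0.8090/0.4384 = 31.4 m/s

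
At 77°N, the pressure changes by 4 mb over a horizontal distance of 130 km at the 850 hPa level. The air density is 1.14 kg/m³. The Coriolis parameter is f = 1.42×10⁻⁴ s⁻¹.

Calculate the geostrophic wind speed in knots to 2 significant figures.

Pressure gradient: |∂P/∂n| = 400 Pa / 130000 m = 3.08×10⁻³ Pa/m
Geostrophic balance (pressure-gradient force = Coriolis force):
V_g = (1/(fρ)) |∂P/∂n| = 3.08×10⁻³ / (1.42×10⁻⁴ × 1.14) = 19.0 m/s
Converting: 19.0 m/s × 1.944 = 37 knots

37 knots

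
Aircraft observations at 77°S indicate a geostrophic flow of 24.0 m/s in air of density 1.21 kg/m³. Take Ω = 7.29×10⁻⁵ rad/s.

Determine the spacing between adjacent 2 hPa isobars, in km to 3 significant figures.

48.5 km

Coriolis parameter at 77°S:
f = 2Ω sin φ = 2 × 7.29×10⁻⁵ × sin 77° = 1.42×10⁻⁴ s⁻¹
Geostrophic balance rearranged: |∂P/∂n| = f ρ V_g
|∂P/∂n| = 1.42×10⁻⁴ × 1.21 × 24.0 = 4.13×10⁻³ Pa/m
Isobar spacing: Δn = ΔP/|∂P/∂n| = 200 Pa / 4.13×10⁻³ Pa/m = 48479 m ≈ 48.5 km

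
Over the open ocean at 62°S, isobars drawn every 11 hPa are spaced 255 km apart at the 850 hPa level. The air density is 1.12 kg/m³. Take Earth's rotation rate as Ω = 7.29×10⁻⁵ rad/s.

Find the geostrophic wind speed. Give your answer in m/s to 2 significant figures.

Coriolis parameter at 62°S:
f = 2Ω sin φ = 2 × 7.29×10⁻⁵ × sin 62° = 1.29×10⁻⁴ s⁻¹
Pressure gradient: |∂P/∂n| = 1100 Pa / 255000 m = 4.31×10⁻³ Pa/m
Geostrophic balance (pressure-gradient force = Coriolis force):
V_g = (1/(fρ)) |∂P/∂n| = 4.31×10⁻³ / (1.29×10⁻⁴ × 1.12) = 29.9 m/s

30 m/s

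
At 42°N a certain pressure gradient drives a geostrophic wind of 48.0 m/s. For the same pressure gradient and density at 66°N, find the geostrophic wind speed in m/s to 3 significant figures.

With the same pressure gradient and density, V_g ∝ 1/f ∝ 1/sin φ.
V₂ = V₁ · sin φ₁ / sin φ₂ = 48.0 × sin 42° / sin 66°
V₂ = 48.0 × 0.6691/0.9135 = 35.2 m/s

35.2 m/s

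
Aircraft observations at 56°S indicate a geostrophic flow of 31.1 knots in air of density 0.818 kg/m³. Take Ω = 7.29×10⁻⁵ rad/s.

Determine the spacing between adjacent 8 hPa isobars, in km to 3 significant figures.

506 km

Coriolis parameter at 56°S:
f = 2Ω sin φ = 2 × 7.29×10⁻⁵ × sin 56° = 1.21×10⁻⁴ s⁻¹
Wind speed in SI: 31.1 knots = 16.0 m/s
Geostrophic balance rearranged: |∂P/∂n| = f ρ V_g
|∂P/∂n| = 1.21×10⁻⁴ × 0.818 × 16.0 = 1.58×10⁻³ Pa/m
Isobar spacing: Δn = ΔP/|∂P/∂n| = 800 Pa / 1.58×10⁻³ Pa/m = 505716 m ≈ 506 km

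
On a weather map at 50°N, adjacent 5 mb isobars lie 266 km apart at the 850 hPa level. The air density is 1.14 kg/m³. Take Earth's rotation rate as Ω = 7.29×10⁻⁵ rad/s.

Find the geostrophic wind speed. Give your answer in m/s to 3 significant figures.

14.8 m/s

Coriolis parameter at 50°N:
f = 2Ω sin φ = 2 × 7.29×10⁻⁵ × sin 50° = 1.12×10⁻⁴ s⁻¹
Pressure gradient: |∂P/∂n| = 500 Pa / 266000 m = 1.88×10⁻³ Pa/m
Geostrophic balance (pressure-gradient force = Coriolis force):
V_g = (1/(fρ)) |∂P/∂n| = 1.88×10⁻³ / (1.12×10⁻⁴ × 1.14) = 14.8 m/s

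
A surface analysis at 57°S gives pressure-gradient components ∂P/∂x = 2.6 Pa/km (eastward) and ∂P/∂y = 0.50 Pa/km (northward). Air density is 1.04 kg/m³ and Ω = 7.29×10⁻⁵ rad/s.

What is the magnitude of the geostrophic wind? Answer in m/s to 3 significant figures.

20.8 m/s

Coriolis parameter at 57°S:
f = 2Ω sin φ = 2 × 7.29×10⁻⁵ × sin 57° = 1.22×10⁻⁴ s⁻¹
In the Southern Hemisphere f is negative: f = −1.22×10⁻⁴ s⁻¹.
Component geostrophic relations (x east, y north):
u_g = −(1/(fρ)) ∂P/∂y,  v_g = (1/(fρ)) ∂P/∂x
u_g = −(0.50×10⁻³)/(−1.22×10⁻⁴ × 1.04) = 3.93 m/s;  v_g = (2.6×10⁻³)/(−1.22×10⁻⁴ × 1.04) = −20.4 m/s
|V_g| = √(u_g² + v_g²) = 20.8 m/s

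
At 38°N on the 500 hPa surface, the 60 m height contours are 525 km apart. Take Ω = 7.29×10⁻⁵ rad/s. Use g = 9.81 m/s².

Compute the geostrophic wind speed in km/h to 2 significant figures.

45 km/h

Coriolis parameter at 38°N:
f = 2Ω sin φ = 2 × 7.29×10⁻⁵ × sin 38° = 8.98×10⁻⁵ s⁻¹
Height gradient: |∂Z/∂n| = 60 m / 525000 m = 1.14×10⁻⁴
On a pressure surface, geostrophic balance gives V_g = (g/f)|∂Z/∂n|:
V_g = 9.81 × 1.14×10⁻⁴ / 8.98×10⁻⁵ = 12.5 m/s
Converting: 12.5 m/s × 3.6 = 45 km/h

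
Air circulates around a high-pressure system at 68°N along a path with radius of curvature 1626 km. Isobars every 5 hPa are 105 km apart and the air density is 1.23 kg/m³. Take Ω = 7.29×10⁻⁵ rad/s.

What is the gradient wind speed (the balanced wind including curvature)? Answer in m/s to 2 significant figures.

34 m/s

Coriolis parameter at 68°N:
f = 2Ω sin φ = 2 × 7.29×10⁻⁵ × sin 68° = 1.35×10⁻⁴ s⁻¹
Pressure gradient: |∂P/∂n| = 500 Pa / 105000 m = 4.76×10⁻³ Pa/m
Geostrophic speed: V_g = |∂P/∂n|/(fρ) = 4.76×10⁻³/(1.35×10⁻⁴ × 1.23) = 28.6 m/s
Around a high, pressure-gradient force acts outward with centrifugal, so Coriolis balances both:
fV = (1/ρ)|∂P/∂n| + V²/R  →  V² − fR·V + fR·V_g = 0
With fR = 1.35×10⁻⁴ × 1626×10³ m = 220 m/s:
V = [fR − √((fR)² − 4 fR V_g)]/2 = [220 − √(220² − 4×220×28.6)]/2 = 33.9 m/s
Supergeostrophic (V > V_g = 28.6 m/s), as expected around a high.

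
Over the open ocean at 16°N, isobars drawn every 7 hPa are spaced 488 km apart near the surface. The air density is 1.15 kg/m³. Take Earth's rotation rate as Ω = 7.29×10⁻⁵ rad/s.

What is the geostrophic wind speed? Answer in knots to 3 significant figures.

Coriolis parameter at 16°N:
f = 2Ω sin φ = 2 × 7.29×10⁻⁵ × sin 16° = 4.02×10⁻⁵ s⁻¹
Pressure gradient: |∂P/∂n| = 700 Pa / 488000 m = 1.43×10⁻³ Pa/m
Geostrophic balance (pressure-gradient force = Coriolis force):
V_g = (1/(fρ)) |∂P/∂n| = 1.43×10⁻³ / (4.02×10⁻⁵ × 1.15) = 31.0 m/s
Converting: 31.0 m/s × 1.944 = 60.3 knots

60.3 knots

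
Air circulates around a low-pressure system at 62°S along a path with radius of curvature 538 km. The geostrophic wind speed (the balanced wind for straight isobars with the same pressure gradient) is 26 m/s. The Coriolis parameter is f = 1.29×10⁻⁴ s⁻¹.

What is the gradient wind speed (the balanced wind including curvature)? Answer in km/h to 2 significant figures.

73 km/h

Around a low, centrifugal force acts outward with Coriolis, so pressure-gradient force balances both:
(1/ρ)|∂P/∂n| = fV + V²/R  →  V² + fR·V − fR·V_g = 0
With fR = 1.29×10⁻⁴ × 538×10³ m = 69.4 m/s:
V = [−fR + √((fR)² + 4 fR V_g)]/2 = [−69.4 + √(69.4² + 4×69.4×26)]/2 = 20.1 m/s
Subgeostrophic (V < V_g = 26 m/s), as expected around a low.
Converting: 20.1 m/s × 3.6 = 73 km/h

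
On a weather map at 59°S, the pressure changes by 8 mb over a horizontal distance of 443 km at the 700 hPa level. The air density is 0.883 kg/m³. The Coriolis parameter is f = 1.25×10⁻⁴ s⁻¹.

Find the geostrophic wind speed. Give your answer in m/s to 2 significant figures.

Pressure gradient: |∂P/∂n| = 800 Pa / 443000 m = 1.81×10⁻³ Pa/m
Geostrophic balance (pressure-gradient force = Coriolis force):
V_g = (1/(fρ)) |∂P/∂n| = 1.81×10⁻³ / (1.25×10⁻⁴ × 0.883) = 16.4 m/s

16 m/s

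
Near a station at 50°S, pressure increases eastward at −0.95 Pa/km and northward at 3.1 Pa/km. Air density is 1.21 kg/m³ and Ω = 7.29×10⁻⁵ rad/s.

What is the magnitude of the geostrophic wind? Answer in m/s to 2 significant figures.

24 m/s

Coriolis parameter at 50°S:
f = 2Ω sin φ = 2 × 7.29×10⁻⁵ × sin 50° = 1.12×10⁻⁴ s⁻¹
In the Southern Hemisphere f is negative: f = −1.12×10⁻⁴ s⁻¹.
Component geostrophic relations (x east, y north):
u_g = −(1/(fρ)) ∂P/∂y,  v_g = (1/(fρ)) ∂P/∂x
u_g = −(3.1×10⁻³)/(−1.12×10⁻⁴ × 1.21) = 22.9 m/s;  v_g = (−0.95×10⁻³)/(−1.12×10⁻⁴ × 1.21) = 7.03 m/s
|V_g| = √(u_g² + v_g²) = 24.0 m/s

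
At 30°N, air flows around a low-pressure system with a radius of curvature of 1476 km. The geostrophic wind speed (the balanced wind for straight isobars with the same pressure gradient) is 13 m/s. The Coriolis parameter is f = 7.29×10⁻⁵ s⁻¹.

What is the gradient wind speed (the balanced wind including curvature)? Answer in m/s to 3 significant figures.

11.7 m/s

Around a low, centrifugal force acts outward with Coriolis, so pressure-gradient force balances both:
(1/ρ)|∂P/∂n| = fV + V²/R  →  V² + fR·V − fR·V_g = 0
With fR = 7.29×10⁻⁵ × 1476×10³ m = 108 m/s:
V = [−fR + √((fR)² + 4 fR V_g)]/2 = [−108 + √(108² + 4×108×13)]/2 = 11.7 m/s
Subgeostrophic (V < V_g = 13 m/s), as expected around a low.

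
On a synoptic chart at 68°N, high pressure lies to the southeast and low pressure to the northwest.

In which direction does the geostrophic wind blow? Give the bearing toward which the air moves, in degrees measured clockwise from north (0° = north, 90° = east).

The pressure-gradient force points toward the northwest (bearing 315°).
Geostrophic balance: in the Northern Hemisphere the Coriolis force deflects motion to the right, so the geostrophic wind blows 90° to the right of the pressure-gradient force (low pressure on the left).
Rotating 315° by 90° clockwise gives 045° — the wind blows toward the northeast.

045°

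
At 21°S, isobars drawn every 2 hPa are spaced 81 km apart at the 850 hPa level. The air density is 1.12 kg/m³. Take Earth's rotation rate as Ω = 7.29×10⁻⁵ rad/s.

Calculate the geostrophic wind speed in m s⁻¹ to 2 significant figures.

42 m s⁻¹

Coriolis parameter at 21°S:
f = 2Ω sin φ = 2 × 7.29×10⁻⁵ × sin 21° = 5.23×10⁻⁵ s⁻¹
Pressure gradient: |∂P/∂n| = 200 Pa / 81000 m = 2.47×10⁻³ Pa/m
Geostrophic balance (pressure-gradient force = Coriolis force):
V_g = (1/(fρ)) |∂P/∂n| = 2.47×10⁻³ / (5.23×10⁻⁵ × 1.12) = 42.2 m/s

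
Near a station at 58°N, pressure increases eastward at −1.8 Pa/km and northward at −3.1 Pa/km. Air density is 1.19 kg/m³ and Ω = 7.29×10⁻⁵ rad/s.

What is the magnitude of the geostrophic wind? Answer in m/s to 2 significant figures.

24 m/s

Coriolis parameter at 58°N:
f = 2Ω sin φ = 2 × 7.29×10⁻⁵ × sin 58° = 1.24×10⁻⁴ s⁻¹
Component geostrophic relations (x east, y north):
u_g = −(1/(fρ)) ∂P/∂y,  v_g = (1/(fρ)) ∂P/∂x
u_g = −(−3.1×10⁻³)/(1.24×10⁻⁴ × 1.19) = 21.1 m/s;  v_g = (−1.8×10⁻³)/(1.24×10⁻⁴ × 1.19) = −12.2 m/s
|V_g| = √(u_g² + v_g²) = 24.4 m/s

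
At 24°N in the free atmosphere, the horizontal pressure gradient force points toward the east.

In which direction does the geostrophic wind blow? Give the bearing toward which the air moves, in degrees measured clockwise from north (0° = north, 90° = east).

180°

The pressure-gradient force points toward the east (bearing 090°).
Geostrophic balance: in the Northern Hemisphere the Coriolis force deflects motion to the right, so the geostrophic wind blows 90° to the right of the pressure-gradient force (low pressure on the left).
Rotating 090° by 90° clockwise gives 180° — the wind blows toward the south.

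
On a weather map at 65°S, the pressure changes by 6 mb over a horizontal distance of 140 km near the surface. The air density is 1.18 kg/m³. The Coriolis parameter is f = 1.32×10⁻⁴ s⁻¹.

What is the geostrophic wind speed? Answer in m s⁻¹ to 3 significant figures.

Pressure gradient: |∂P/∂n| = 600 Pa / 140000 m = 4.29×10⁻³ Pa/m
Geostrophic balance (pressure-gradient force = Coriolis force):
V_g = (1/(fρ)) |∂P/∂n| = 4.29×10⁻³ / (1.32×10⁻⁴ × 1.18) = 27.5 m/s

27.5 m s⁻¹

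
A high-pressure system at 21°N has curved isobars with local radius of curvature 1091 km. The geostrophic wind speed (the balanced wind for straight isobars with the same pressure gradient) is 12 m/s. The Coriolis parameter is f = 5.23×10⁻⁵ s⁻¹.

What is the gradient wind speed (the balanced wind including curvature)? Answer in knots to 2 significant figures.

Around a high, pressure-gradient force acts outward with centrifugal, so Coriolis balances both:
fV = (1/ρ)|∂P/∂n| + V²/R  →  V² − fR·V + fR·V_g = 0
With fR = 5.23×10⁻⁵ × 1091×10³ m = 57.1 m/s:
V = [fR − √((fR)² − 4 fR V_g)]/2 = [57.1 − √(57.1² − 4×57.1×12)]/2 = 17.2 m/s
Supergeostrophic (V > V_g = 12 m/s), as expected around a high.
Converting: 17.2 m/s × 1.944 = 33 knots

33 knots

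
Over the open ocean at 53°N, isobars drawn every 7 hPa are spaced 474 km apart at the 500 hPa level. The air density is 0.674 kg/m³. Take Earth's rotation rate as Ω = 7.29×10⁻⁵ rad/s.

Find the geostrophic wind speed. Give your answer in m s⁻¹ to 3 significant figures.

18.8 m s⁻¹

Coriolis parameter at 53°N:
f = 2Ω sin φ = 2 × 7.29×10⁻⁵ × sin 53° = 1.16×10⁻⁴ s⁻¹
Pressure gradient: |∂P/∂n| = 700 Pa / 474000 m = 1.48×10⁻³ Pa/m
Geostrophic balance (pressure-gradient force = Coriolis force):
V_g = (1/(fρ)) |∂P/∂n| = 1.48×10⁻³ / (1.16×10⁻⁴ × 0.674) = 18.8 m/s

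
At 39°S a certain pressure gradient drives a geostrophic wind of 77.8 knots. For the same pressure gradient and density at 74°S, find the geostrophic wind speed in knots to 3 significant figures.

With the same pressure gradient and density, V_g ∝ 1/f ∝ 1/sin φ.
V₂ = V₁ · sin φ₁ / sin φ₂ = 77.8 × sin 39° / sin 74°
V₂ = 77.8 × 0.6293/0.9613 = 50.9 knots

50.9 knots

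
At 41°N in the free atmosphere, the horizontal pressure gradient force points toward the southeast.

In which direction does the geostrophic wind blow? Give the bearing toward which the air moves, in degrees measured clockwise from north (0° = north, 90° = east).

225°

The pressure-gradient force points toward the southeast (bearing 135°).
Geostrophic balance: in the Northern Hemisphere the Coriolis force deflects motion to the right, so the geostrophic wind blows 90° to the right of the pressure-gradient force (low pressure on the left).
Rotating 135° by 90° clockwise gives 225° — the wind blows toward the southwest.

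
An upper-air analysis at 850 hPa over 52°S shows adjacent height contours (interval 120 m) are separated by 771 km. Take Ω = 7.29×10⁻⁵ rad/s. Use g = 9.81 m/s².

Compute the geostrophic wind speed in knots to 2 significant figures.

Coriolis parameter at 52°S:
f = 2Ω sin φ = 2 × 7.29×10⁻⁵ × sin 52° = 1.15×10⁻⁴ s⁻¹
Height gradient: |∂Z/∂n| = 120 m / 771000 m = 1.56×10⁻⁴
On a pressure surface, geostrophic balance gives V_g = (g/f)|∂Z/∂n|:
V_g = 9.81 × 1.56×10⁻⁴ / 1.15×10⁻⁴ = 13.3 m/s
Converting: 13.3 m/s × 1.944 = 26 knots

26 knots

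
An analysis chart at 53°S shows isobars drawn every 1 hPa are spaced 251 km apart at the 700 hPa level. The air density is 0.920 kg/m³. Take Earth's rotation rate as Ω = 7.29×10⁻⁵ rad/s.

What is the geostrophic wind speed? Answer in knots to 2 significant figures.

Coriolis parameter at 53°S:
f = 2Ω sin φ = 2 × 7.29×10⁻⁵ × sin 53° = 1.16×10⁻⁴ s⁻¹
Pressure gradient: |∂P/∂n| = 100 Pa / 251000 m = 3.98×10⁻⁴ Pa/m
Geostrophic balance (pressure-gradient force = Coriolis force):
V_g = (1/(fρ)) |∂P/∂n| = 3.98×10⁻⁴ / (1.16×10⁻⁴ × 0.920) = 3.72 m/s
Converting: 3.72 m/s × 1.944 = 7.2 knots

7.2 knots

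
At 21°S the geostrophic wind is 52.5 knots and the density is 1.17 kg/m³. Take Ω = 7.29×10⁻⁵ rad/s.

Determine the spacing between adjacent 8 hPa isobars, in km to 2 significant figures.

Coriolis parameter at 21°S:
f = 2Ω sin φ = 2 × 7.29×10⁻⁵ × sin 21° = 5.23×10⁻⁵ s⁻¹
Wind speed in SI: 52.5 knots = 27.0 m/s
Geostrophic balance rearranged: |∂P/∂n| = f ρ V_g
|∂P/∂n| = 5.23×10⁻⁵ × 1.17 × 27.0 = 1.65×10⁻³ Pa/m
Isobar spacing: Δn = ΔP/|∂P/∂n| = 800 Pa / 1.65×10⁻³ Pa/m = 484529 m ≈ 480 km

480 km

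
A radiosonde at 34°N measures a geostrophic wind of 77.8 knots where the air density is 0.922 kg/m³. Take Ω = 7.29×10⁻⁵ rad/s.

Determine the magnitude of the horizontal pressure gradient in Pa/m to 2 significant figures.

Coriolis parameter at 34°N:
f = 2Ω sin φ = 2 × 7.29×10⁻⁵ × sin 34° = 8.15×10⁻⁵ s⁻¹
Wind speed in SI: 77.8 knots = 40.0 m/s
Geostrophic balance rearranged: |∂P/∂n| = f ρ V_g
|∂P/∂n| = 8.15×10⁻⁵ × 0.922 × 40.0 = 3.01×10⁻³ Pa/m

3.0×10⁻³ Pa/m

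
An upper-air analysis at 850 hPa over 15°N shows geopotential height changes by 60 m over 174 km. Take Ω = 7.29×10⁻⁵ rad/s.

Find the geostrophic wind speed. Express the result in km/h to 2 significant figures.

Coriolis parameter at 15°N:
f = 2Ω sin φ = 2 × 7.29×10⁻⁵ × sin 15° = 3.77×10⁻⁵ s⁻¹
Height gradient: |∂Z/∂n| = 60 m / 174000 m = 3.45×10⁻⁴
On a pressure surface, geostrophic balance gives V_g = (g/f)|∂Z/∂n|:
V_g = 9.81 × 3.45×10⁻⁴ / 3.77×10⁻⁵ = 89.6 m/s
Converting: 89.6 m/s × 3.6 = 320 km/h

320 km/h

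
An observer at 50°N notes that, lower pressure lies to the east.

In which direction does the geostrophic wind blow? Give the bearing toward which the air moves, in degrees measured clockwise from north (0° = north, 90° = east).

The pressure-gradient force points toward the east (bearing 090°).
Geostrophic balance: in the Northern Hemisphere the Coriolis force deflects motion to the right, so the geostrophic wind blows 90° to the right of the pressure-gradient force (low pressure on the left).
Rotating 090° by 90° clockwise gives 180° — the wind blows toward the south.

180°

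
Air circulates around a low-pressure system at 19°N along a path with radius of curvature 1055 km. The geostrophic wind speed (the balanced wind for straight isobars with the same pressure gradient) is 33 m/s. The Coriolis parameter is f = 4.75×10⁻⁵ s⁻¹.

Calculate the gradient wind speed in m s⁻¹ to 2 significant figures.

23 m s⁻¹

Around a low, centrifugal force acts outward with Coriolis, so pressure-gradient force balances both:
(1/ρ)|∂P/∂n| = fV + V²/R  →  V² + fR·V − fR·V_g = 0
With fR = 4.75×10⁻⁵ × 1055×10³ m = 50.1 m/s:
V = [−fR + √((fR)² + 4 fR V_g)]/2 = [−50.1 + √(50.1² + 4×50.1×33)]/2 = 22.7 m/s
Subgeostrophic (V < V_g = 33 m/s), as expected around a low.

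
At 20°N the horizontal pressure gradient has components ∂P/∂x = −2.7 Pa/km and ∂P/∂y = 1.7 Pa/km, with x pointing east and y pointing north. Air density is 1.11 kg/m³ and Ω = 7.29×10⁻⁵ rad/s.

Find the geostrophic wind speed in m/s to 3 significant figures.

Coriolis parameter at 20°N:
f = 2Ω sin φ = 2 × 7.29×10⁻⁵ × sin 20° = 4.99×10⁻⁵ s⁻¹
Component geostrophic relations (x east, y north):
u_g = −(1/(fρ)) ∂P/∂y,  v_g = (1/(fρ)) ∂P/∂x
u_g = −(1.7×10⁻³)/(4.99×10⁻⁵ × 1.11) = −30.7 m/s;  v_g = (−2.7×10⁻³)/(4.99×10⁻⁵ × 1.11) = −48.8 m/s
|V_g| = √(u_g² + v_g²) = 57.6 m/s

57.6 m/s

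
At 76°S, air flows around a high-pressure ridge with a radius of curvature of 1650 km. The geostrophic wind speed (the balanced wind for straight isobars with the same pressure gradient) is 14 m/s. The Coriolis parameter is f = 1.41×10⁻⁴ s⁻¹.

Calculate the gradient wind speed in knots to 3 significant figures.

Around a high, pressure-gradient force acts outward with centrifugal, so Coriolis balances both:
fV = (1/ρ)|∂P/∂n| + V²/R  →  V² − fR·V + fR·V_g = 0
With fR = 1.41×10⁻⁴ × 1650×10³ m = 233 m/s:
V = [fR − √((fR)² − 4 fR V_g)]/2 = [233 − √(233² − 4×233×14)]/2 = 15 m/s
Supergeostrophic (V > V_g = 14 m/s), as expected around a high.
Converting: 15 m/s × 1.944 = 29.1 knots

29.1 knots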